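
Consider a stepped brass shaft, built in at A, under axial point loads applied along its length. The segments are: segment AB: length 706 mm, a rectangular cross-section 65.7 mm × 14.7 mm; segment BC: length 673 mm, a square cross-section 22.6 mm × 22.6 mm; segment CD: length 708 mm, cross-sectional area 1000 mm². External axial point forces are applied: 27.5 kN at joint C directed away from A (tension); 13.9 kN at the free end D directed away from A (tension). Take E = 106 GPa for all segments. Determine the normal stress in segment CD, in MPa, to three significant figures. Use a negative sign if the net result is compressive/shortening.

Internal axial forces (sectioning from the free end, tension +): N_CD = 13.9 kN, N_BC = 41.4 kN, N_AB = 41.4 kN.
σ_CD = N_CD/A_CD = 13900/1000 = 13.9 MPa.

13.9 MPa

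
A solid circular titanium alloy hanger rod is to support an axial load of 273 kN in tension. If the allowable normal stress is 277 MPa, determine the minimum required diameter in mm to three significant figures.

35.4 mm

Required area A ≥ P/σ_allow = 273000/277 = 985.6 mm².
For a solid circular section, d ≥ √(4A/π) = 35.42 mm.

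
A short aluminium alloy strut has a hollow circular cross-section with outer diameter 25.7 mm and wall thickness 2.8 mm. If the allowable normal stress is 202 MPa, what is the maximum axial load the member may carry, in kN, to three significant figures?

A = 201.4 mm².
P_max = σ_allow · A = 202 · 201.4 = 40690 N = 40.69 kN.

40.7 kN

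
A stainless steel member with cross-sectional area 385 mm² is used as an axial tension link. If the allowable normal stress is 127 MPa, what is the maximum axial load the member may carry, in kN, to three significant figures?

48.9 kN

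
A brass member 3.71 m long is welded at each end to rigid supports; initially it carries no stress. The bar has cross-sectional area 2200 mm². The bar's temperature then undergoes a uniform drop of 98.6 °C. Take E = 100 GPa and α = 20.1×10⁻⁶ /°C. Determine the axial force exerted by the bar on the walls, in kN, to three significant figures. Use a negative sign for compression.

436 kN

Free thermal expansion αLΔT = 20.1e-6 · 3710 · -98.6 = -7.353 mm.
The walls impose strain ε = −(-7.353)/3710 = 1.9819e-03; σ = Eε = 100000 · 1.9819e-03 = 198.2 MPa.
Wall reaction R = σ·A = 198.2·2200 = 436000 N = 436 kN.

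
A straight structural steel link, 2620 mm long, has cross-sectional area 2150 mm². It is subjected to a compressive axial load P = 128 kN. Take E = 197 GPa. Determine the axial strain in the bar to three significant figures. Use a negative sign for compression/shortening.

-3.02e-04

σ = N/A = -59.53 MPa; ε = σ/E = -59.53/197000 = -3.022e-04.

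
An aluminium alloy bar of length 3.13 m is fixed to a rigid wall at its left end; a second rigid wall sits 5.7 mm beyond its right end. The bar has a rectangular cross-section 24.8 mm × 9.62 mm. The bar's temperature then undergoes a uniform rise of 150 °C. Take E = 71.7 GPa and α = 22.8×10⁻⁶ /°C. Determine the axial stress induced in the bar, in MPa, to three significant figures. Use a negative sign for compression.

Free thermal expansion αLΔT = 22.8e-6 · 3130 · 150 = 10.7 mm.
The walls engage after the gap closes; constrained expansion = 10.7 − 5.7 = 5.005 mm.
The walls impose strain ε = −(5.005)/3130 = -1.5989e-03; σ = Eε = 71700 · -1.5989e-03 = -114.6 MPa.

-115 MPa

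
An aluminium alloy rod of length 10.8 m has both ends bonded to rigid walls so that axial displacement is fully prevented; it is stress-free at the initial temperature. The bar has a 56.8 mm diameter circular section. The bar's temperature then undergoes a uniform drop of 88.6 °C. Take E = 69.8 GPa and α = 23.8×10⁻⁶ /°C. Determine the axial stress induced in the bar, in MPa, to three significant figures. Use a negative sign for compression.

Free thermal expansion αLΔT = 23.8e-6 · 10800 · -88.6 = -22.77 mm.
The walls impose strain ε = −(-22.77)/10800 = 2.1087e-03; σ = Eε = 69800 · 2.1087e-03 = 147.2 MPa.

147 MPa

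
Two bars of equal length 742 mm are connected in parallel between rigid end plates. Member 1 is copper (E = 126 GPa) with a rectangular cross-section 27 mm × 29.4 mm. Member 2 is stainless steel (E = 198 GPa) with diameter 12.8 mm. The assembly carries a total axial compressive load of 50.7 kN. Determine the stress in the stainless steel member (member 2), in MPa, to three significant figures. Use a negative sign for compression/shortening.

-80.0 MPa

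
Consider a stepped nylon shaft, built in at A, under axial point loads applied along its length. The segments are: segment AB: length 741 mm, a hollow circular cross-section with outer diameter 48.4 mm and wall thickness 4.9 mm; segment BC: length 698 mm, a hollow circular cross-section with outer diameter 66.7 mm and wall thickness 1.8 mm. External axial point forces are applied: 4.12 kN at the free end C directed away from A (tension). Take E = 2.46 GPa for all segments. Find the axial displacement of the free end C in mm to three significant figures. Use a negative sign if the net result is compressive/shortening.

5.04 mm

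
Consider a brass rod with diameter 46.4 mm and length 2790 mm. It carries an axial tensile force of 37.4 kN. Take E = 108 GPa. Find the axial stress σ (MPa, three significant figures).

A = 1691 mm².
σ = N/A = 37400/1691 = 22.12 MPa.

22.1 MPa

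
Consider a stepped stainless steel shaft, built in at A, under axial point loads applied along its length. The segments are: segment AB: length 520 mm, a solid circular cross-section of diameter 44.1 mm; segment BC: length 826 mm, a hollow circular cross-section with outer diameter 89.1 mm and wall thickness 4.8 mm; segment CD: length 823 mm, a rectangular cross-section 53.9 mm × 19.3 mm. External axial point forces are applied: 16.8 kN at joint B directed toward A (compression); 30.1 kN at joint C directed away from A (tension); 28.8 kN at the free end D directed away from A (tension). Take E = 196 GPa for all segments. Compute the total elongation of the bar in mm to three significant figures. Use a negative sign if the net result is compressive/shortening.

0.385 mm

Internal axial forces (sectioning from the free end, tension +): N_CD = 28.8 kN, N_BC = 58.9 kN, N_AB = 42.1 kN.
A_AB = 1527 mm².
A_BC = 1271 mm².
A_CD = 1040 mm².
δ_AB = 42100·520/(1527·196000) = 0.07312 mm
δ_BC = 58900·826/(1271·196000) = 0.1953 mm
δ_CD = 28800·823/(1040·196000) = 0.1162 mm
δ = Σδ_i = 0.3846 mm.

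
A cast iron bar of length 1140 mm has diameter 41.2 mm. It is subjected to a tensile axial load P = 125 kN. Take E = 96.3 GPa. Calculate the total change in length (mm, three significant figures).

1.11 mm

A = 1333 mm².
δ_mech = NL/(AE) = 125000·1140/(1333·96300) = 1.11 mm.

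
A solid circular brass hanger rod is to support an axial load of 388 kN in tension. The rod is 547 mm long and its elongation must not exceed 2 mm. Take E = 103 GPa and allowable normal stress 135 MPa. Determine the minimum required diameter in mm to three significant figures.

60.5 mm

Required area A ≥ P/σ_allow = 388000/135 = 2874 mm².
For a solid circular section, d ≥ √(4A/π) = 60.49 mm.
Elongation limit: A ≥ PL/(Eδ_allow) = 388000·547/(103000·2) = 1030 mm² ⇒ d ≥ 36.22 mm.
The stress limit governs.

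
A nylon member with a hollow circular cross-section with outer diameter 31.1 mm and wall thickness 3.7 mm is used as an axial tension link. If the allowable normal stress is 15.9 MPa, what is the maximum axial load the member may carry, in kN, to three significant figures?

5.06 kN

A = 318.5 mm².
P_max = σ_allow · A = 15.9 · 318.5 = 5064 N = 5.064 kN.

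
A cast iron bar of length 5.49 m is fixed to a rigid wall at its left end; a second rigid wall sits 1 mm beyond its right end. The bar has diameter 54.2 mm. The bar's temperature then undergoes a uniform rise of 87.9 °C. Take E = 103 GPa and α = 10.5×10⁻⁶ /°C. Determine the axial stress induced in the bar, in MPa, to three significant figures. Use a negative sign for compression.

Free thermal expansion αLΔT = 10.5e-6 · 5490 · 87.9 = 5.067 mm.
The walls engage after the gap closes; constrained expansion = 5.067 − 1 = 4.067 mm.
The walls impose strain ε = −(4.067)/5490 = -7.4080e-04; σ = Eε = 103000 · -7.4080e-04 = -76.3 MPa.

-76.3 MPa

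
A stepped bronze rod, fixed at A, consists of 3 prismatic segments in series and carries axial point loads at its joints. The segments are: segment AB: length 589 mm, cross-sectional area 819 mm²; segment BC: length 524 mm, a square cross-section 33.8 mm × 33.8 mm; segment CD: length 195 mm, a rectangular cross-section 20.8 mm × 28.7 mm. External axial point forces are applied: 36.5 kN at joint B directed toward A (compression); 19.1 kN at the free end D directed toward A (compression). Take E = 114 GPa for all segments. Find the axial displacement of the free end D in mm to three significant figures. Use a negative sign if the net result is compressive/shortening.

Internal axial forces (sectioning from the free end, tension +): N_CD = -19.1 kN, N_BC = -19.1 kN, N_AB = -55.6 kN.
A_BC = 1142 mm².
A_CD = 597 mm².
δ_AB = -55600·589/(819·114000) = -0.3508 mm
δ_BC = -19100·524/(1142·114000) = -0.07685 mm
δ_CD = -19100·195/(597·114000) = -0.05473 mm
δ = Σδ_i = -0.4823 mm.

-0.482 mm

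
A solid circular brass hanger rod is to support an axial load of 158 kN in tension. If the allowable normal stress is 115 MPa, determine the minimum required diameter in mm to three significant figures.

41.8 mm

Required area A ≥ P/σ_allow = 158000/115 = 1374 mm².
For a solid circular section, d ≥ √(4A/π) = 41.82 mm.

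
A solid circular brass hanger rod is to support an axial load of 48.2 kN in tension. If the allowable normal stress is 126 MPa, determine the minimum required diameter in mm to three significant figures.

22.1 mm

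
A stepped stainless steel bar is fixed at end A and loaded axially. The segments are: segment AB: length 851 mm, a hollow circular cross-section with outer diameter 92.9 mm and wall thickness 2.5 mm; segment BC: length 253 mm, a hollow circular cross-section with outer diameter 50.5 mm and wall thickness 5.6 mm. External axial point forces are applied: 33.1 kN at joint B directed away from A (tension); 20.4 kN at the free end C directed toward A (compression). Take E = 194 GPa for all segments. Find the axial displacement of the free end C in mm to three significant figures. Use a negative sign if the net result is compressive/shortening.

0.0448 mm

Internal axial forces (sectioning from the free end, tension +): N_BC = -20.4 kN, N_AB = 12.7 kN.
A_AB = 710 mm².
A_BC = 789.9 mm².
δ_AB = 12700·851/(710·194000) = 0.07846 mm
δ_BC = -20400·253/(789.9·194000) = -0.03368 mm
δ = Σδ_i = 0.04479 mm.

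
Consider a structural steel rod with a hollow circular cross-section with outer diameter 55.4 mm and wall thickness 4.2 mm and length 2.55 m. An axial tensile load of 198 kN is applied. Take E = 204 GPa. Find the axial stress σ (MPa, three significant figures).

293 MPa

A = 675.6 mm².
σ = N/A = 198000/675.6 = 293.1 MPa.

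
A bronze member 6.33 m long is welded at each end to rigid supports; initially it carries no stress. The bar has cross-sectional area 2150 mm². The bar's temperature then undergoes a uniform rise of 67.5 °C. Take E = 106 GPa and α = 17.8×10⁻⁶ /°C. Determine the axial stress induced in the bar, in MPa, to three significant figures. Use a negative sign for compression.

-127 MPa

Free thermal expansion αLΔT = 17.8e-6 · 6330 · 67.5 = 7.605 mm.
The walls impose strain ε = −(7.605)/6330 = -1.2015e-03; σ = Eε = 106000 · -1.2015e-03 = -127.4 MPa.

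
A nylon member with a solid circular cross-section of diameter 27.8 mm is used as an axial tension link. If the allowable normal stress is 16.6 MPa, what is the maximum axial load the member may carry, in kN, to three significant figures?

A = 607 mm².
P_max = σ_allow · A = 16.6 · 607 = 10080 N = 10.08 kN.

10.1 kN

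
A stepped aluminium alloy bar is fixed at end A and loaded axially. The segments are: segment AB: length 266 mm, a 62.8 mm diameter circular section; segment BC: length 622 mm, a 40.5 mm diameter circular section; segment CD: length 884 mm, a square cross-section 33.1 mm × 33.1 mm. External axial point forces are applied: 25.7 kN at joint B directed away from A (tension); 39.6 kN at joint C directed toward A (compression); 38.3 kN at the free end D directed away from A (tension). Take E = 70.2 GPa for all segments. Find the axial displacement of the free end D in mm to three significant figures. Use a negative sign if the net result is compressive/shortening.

Internal axial forces (sectioning from the free end, tension +): N_CD = 38.3 kN, N_BC = -1.3 kN, N_AB = 24.4 kN.
A_AB = 3097 mm².
A_BC = 1288 mm².
A_CD = 1096 mm².
δ_AB = 24400·266/(3097·70200) = 0.02985 mm
δ_BC = -1300·622/(1288·70200) = -0.008941 mm
δ_CD = 38300·884/(1096·70200) = 0.4402 mm
δ = Σδ_i = 0.4611 mm.

0.461 mm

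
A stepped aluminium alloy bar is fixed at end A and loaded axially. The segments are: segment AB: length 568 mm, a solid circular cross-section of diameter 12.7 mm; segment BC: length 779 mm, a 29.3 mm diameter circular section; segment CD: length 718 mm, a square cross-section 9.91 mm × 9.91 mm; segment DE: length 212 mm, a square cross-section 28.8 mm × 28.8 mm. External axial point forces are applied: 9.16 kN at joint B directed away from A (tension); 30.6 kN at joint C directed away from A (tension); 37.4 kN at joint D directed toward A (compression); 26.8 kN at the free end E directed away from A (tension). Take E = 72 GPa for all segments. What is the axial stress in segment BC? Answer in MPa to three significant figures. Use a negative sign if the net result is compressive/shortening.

29.7 MPa

Internal axial forces (sectioning from the free end, tension +): N_DE = 26.8 kN, N_CD = -10.6 kN, N_BC = 20 kN, N_AB = 29.16 kN.
A_BC = 674.3 mm².
σ_BC = N_BC/A_BC = 20000/674.3 = 29.66 MPa.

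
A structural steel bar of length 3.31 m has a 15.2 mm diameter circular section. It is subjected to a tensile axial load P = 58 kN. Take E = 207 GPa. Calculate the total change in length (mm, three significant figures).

A = 181.5 mm².
δ_mech = NL/(AE) = 58000·3310/(181.5·207000) = 5.111 mm.

5.11 mm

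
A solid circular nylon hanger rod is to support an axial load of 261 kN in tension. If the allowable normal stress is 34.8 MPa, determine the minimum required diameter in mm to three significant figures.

Required area A ≥ P/σ_allow = 261000/34.8 = 7500 mm².
For a solid circular section, d ≥ √(4A/π) = 97.72 mm.

97.7 mm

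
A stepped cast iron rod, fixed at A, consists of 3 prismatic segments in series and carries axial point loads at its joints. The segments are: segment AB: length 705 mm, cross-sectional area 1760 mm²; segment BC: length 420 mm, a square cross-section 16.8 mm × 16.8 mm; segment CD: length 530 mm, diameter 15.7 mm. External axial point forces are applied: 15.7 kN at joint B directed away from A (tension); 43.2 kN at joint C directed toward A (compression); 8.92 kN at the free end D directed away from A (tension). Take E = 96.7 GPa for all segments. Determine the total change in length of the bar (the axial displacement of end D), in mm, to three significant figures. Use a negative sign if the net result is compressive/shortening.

Internal axial forces (sectioning from the free end, tension +): N_CD = 8.92 kN, N_BC = -34.28 kN, N_AB = -18.58 kN.
A_BC = 282.2 mm².
A_CD = 193.6 mm².
δ_AB = -18580·705/(1760·96700) = -0.07697 mm
δ_BC = -34280·420/(282.2·96700) = -0.5275 mm
δ_CD = 8920·530/(193.6·96700) = 0.2525 mm
δ = Σδ_i = -0.352 mm.

-0.352 mm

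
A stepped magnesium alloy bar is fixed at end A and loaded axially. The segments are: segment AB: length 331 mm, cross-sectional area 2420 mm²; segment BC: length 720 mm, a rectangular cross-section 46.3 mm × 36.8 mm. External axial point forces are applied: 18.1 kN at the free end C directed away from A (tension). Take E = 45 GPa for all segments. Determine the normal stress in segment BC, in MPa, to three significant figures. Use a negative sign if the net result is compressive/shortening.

10.6 MPa

Internal axial forces (sectioning from the free end, tension +): N_BC = 18.1 kN, N_AB = 18.1 kN.
A_BC = 1704 mm².
σ_BC = N_BC/A_BC = 18100/1704 = 10.62 MPa.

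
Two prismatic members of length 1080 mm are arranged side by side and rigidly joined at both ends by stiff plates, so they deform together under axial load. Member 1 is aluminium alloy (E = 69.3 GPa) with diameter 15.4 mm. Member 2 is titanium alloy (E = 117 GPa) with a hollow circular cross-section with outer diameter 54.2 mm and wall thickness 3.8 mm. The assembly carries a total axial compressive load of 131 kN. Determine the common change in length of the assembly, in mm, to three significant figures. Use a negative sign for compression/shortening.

A_1 = 186.3 mm².
A_2 = 601.7 mm².
Equal strain + equilibrium ⇒ each member carries load in proportion to AE: A₁E₁ = 12910000 N, A₂E₂ = 70400000 N, ΣAE = 83300000 N.
δ = PL/ΣAE = -131000·1080/83300000 = -1.698 mm.

-1.70 mm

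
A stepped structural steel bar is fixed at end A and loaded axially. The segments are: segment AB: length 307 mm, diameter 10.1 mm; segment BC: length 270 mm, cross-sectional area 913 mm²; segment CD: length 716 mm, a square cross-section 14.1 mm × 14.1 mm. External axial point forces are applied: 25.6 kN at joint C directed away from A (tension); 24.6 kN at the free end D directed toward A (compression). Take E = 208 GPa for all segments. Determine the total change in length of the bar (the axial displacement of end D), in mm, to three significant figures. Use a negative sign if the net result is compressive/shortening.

-0.406 mm

Internal axial forces (sectioning from the free end, tension +): N_CD = -24.6 kN, N_BC = 1 kN, N_AB = 1 kN.
A_AB = 80.12 mm².
A_CD = 198.8 mm².
δ_AB = 1000·307/(80.12·208000) = 0.01842 mm
δ_BC = 1000·270/(913·208000) = 0.001422 mm
δ_CD = -24600·716/(198.8·208000) = -0.4259 mm
δ = Σδ_i = -0.4061 mm.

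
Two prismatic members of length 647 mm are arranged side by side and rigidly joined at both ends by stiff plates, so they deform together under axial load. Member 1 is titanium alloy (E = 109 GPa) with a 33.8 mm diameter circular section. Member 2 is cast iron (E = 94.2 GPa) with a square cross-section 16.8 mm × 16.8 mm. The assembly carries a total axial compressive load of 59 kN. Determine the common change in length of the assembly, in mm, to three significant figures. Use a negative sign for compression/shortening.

-0.307 mm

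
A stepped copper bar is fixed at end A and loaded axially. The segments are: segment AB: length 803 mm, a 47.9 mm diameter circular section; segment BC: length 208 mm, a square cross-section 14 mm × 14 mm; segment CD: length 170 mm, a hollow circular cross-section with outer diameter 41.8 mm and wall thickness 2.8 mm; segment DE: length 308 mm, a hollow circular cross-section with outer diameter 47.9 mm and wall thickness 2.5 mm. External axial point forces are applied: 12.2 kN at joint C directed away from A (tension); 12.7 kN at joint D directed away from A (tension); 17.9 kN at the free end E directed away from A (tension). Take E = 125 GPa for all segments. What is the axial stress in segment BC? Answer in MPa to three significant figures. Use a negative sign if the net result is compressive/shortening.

218 MPa

Internal axial forces (sectioning from the free end, tension +): N_DE = 17.9 kN, N_CD = 30.6 kN, N_BC = 42.8 kN, N_AB = 42.8 kN.
A_BC = 196 mm².
σ_BC = N_BC/A_BC = 42800/196 = 218.4 MPa.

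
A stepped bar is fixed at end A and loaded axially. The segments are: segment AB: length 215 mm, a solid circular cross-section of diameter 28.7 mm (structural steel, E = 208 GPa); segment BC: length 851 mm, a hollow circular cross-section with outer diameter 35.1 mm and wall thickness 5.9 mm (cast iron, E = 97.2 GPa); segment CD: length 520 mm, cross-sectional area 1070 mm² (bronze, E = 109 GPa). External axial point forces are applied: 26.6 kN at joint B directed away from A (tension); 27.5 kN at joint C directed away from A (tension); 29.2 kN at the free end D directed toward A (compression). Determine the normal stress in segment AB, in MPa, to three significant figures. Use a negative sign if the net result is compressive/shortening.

38.5 MPa

Internal axial forces (sectioning from the free end, tension +): N_CD = -29.2 kN, N_BC = -1.7 kN, N_AB = 24.9 kN.
A_AB = 646.9 mm².
σ_AB = N_AB/A_AB = 24900/646.9 = 38.49 MPa.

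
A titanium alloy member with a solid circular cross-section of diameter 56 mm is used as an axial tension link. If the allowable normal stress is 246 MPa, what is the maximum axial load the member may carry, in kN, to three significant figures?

606 kN

A = 2463 mm².
P_max = σ_allow · A = 246 · 2463 = 605900 N = 605.9 kN.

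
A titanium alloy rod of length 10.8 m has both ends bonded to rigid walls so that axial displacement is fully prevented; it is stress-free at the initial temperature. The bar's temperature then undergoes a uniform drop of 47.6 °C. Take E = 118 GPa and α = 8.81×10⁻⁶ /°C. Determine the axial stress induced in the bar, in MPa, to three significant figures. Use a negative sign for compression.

Free thermal expansion αLΔT = 8.81e-6 · 10800 · -47.6 = -4.529 mm.
The walls impose strain ε = −(-4.529)/10800 = 4.1936e-04; σ = Eε = 118000 · 4.1936e-04 = 49.48 MPa.

49.5 MPa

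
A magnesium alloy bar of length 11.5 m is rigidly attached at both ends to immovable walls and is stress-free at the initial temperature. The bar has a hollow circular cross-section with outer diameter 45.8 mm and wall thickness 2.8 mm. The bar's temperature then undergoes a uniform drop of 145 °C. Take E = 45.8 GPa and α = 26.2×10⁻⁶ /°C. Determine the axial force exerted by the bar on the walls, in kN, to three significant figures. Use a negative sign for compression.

Free thermal expansion αLΔT = 26.2e-6 · 11500 · -145 = -43.69 mm.
The walls impose strain ε = −(-43.69)/11500 = 3.7990e-03; σ = Eε = 45800 · 3.7990e-03 = 174 MPa.
Wall reaction R = σ·A = 174·378.2 = 65810 N = 65.81 kN.

65.8 kN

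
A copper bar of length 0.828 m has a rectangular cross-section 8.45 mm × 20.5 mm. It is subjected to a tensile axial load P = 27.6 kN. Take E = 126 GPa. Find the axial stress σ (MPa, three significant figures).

A = 173.2 mm².
σ = N/A = 27600/173.2 = 159.3 MPa.

159 MPa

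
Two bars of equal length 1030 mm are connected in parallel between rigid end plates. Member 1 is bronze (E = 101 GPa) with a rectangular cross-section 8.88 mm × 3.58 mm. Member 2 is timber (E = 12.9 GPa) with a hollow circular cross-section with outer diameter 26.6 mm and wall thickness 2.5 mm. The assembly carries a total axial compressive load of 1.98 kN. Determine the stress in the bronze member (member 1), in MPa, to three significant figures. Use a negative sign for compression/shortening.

-35.4 MPa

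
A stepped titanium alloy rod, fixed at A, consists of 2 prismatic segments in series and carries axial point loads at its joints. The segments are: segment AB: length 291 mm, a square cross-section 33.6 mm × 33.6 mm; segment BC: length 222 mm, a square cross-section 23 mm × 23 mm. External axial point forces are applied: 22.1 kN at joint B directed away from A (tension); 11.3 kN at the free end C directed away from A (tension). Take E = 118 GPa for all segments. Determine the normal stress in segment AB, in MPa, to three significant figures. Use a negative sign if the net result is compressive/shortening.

29.6 MPa

Internal axial forces (sectioning from the free end, tension +): N_BC = 11.3 kN, N_AB = 33.4 kN.
A_AB = 1129 mm².
σ_AB = N_AB/A_AB = 33400/1129 = 29.58 MPa.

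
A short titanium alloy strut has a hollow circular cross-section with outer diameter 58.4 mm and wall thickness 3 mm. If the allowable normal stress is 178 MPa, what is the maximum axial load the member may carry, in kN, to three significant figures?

A = 522.1 mm².
P_max = σ_allow · A = 178 · 522.1 = 92940 N = 92.94 kN.

92.9 kN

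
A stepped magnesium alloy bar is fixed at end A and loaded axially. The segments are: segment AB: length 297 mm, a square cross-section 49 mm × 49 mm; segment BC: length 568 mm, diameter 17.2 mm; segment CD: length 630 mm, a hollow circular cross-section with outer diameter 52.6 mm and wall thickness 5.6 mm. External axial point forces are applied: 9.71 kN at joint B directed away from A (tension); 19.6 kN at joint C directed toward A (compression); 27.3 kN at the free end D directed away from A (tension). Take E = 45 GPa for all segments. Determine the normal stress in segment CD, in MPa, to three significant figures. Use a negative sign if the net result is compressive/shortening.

Internal axial forces (sectioning from the free end, tension +): N_CD = 27.3 kN, N_BC = 7.7 kN, N_AB = 17.41 kN.
A_CD = 826.9 mm².
σ_CD = N_CD/A_CD = 27300/826.9 = 33.02 MPa.

33.0 MPa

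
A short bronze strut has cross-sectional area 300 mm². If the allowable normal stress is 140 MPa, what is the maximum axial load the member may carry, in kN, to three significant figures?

42.0 kN

P_max = σ_allow · A = 140 · 300 = 42000 N = 42 kN.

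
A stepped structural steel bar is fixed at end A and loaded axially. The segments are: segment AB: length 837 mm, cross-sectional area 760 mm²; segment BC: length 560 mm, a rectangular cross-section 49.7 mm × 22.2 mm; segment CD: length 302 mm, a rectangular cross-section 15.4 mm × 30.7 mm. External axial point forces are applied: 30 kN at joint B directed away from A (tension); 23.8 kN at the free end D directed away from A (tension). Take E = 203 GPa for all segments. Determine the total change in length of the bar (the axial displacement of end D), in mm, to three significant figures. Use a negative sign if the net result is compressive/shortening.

Internal axial forces (sectioning from the free end, tension +): N_CD = 23.8 kN, N_BC = 23.8 kN, N_AB = 53.8 kN.
A_BC = 1103 mm².
A_CD = 472.8 mm².
δ_AB = 53800·837/(760·203000) = 0.2919 mm
δ_BC = 23800·560/(1103·203000) = 0.05951 mm
δ_CD = 23800·302/(472.8·203000) = 0.07489 mm
δ = Σδ_i = 0.4263 mm.

0.426 mm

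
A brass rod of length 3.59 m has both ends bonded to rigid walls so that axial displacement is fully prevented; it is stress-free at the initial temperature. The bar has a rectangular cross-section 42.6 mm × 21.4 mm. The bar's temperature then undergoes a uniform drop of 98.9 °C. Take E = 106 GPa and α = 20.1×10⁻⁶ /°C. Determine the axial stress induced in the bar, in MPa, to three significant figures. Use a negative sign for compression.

Free thermal expansion αLΔT = 20.1e-6 · 3590 · -98.9 = -7.137 mm.
The walls impose strain ε = −(-7.137)/3590 = 1.9879e-03; σ = Eε = 106000 · 1.9879e-03 = 210.7 MPa.

211 MPa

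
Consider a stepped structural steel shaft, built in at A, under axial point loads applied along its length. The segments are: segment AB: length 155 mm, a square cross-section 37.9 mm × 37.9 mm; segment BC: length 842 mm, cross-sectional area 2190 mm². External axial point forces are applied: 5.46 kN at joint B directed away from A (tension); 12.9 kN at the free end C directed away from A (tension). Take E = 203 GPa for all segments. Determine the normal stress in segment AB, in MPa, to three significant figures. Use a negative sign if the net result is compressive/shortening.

Internal axial forces (sectioning from the free end, tension +): N_BC = 12.9 kN, N_AB = 18.36 kN.
A_AB = 1436 mm².
σ_AB = N_AB/A_AB = 18360/1436 = 12.78 MPa.

12.8 MPa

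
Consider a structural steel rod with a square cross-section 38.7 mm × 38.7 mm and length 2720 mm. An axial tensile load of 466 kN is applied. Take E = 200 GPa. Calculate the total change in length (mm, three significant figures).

4.23 mm

A = 1498 mm².
δ_mech = NL/(AE) = 466000·2720/(1498·200000) = 4.232 mm.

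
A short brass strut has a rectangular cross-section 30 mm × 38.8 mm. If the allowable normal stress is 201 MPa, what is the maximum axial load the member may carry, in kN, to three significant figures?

A = 1164 mm².
P_max = σ_allow · A = 201 · 1164 = 234000 N = 234 kN.

234 kN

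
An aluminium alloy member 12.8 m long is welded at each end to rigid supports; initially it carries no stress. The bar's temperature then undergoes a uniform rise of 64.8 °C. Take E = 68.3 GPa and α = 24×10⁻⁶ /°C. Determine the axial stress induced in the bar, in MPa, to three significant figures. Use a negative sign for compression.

-106 MPa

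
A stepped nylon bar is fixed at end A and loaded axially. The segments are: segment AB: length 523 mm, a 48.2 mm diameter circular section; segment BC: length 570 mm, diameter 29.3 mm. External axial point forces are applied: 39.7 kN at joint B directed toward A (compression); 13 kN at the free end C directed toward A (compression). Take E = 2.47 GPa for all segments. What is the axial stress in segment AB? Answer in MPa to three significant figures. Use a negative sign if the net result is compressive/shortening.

Internal axial forces (sectioning from the free end, tension +): N_BC = -13 kN, N_AB = -52.7 kN.
A_AB = 1825 mm².
σ_AB = N_AB/A_AB = -52700/1825 = -28.88 MPa.

-28.9 MPa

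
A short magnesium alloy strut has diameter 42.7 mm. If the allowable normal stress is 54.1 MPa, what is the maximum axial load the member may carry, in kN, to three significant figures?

77.5 kN

A = 1432 mm².
P_max = σ_allow · A = 54.1 · 1432 = 77470 N = 77.47 kN.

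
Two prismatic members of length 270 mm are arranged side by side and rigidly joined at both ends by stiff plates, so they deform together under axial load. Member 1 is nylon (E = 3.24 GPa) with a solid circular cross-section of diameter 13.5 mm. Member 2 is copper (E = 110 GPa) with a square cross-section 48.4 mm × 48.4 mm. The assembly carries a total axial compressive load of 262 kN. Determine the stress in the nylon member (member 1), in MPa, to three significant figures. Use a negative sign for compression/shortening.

A_1 = 143.1 mm².
A_2 = 2343 mm².
Equal strain + equilibrium ⇒ each member carries load in proportion to AE: A₁E₁ = 463800 N, A₂E₂ = 257700000 N, ΣAE = 258100000 N.
σ₁ = P·E₁/ΣAE = -262000·3240/258100000 = -3.288 MPa.

-3.29 MPa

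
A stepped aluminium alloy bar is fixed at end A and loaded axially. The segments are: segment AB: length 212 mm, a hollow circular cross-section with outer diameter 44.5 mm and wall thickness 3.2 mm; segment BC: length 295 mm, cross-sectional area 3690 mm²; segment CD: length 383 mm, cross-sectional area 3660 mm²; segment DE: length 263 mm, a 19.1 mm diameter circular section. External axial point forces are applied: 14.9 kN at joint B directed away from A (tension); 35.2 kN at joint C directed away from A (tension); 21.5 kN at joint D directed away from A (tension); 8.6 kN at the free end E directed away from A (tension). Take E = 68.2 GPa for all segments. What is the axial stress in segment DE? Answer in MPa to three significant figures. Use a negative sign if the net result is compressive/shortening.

30.0 MPa

Internal axial forces (sectioning from the free end, tension +): N_DE = 8.6 kN, N_CD = 30.1 kN, N_BC = 65.3 kN, N_AB = 80.2 kN.
A_DE = 286.5 mm².
σ_DE = N_DE/A_DE = 8600/286.5 = 30.02 MPa.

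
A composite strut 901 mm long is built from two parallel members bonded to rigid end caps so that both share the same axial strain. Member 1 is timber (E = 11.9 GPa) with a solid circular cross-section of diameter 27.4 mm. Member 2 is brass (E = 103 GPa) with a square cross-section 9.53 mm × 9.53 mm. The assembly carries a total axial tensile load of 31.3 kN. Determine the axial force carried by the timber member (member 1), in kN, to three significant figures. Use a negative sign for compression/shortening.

13.4 kN

A_1 = 589.6 mm².
A_2 = 90.82 mm².
Equal strain + equilibrium ⇒ each member carries load in proportion to AE: A₁E₁ = 7017000 N, A₂E₂ = 9355000 N, ΣAE = 16370000 N.
F₁ = P·A₁E₁/ΣAE = 31300·7017000/16370000 = 13420 N.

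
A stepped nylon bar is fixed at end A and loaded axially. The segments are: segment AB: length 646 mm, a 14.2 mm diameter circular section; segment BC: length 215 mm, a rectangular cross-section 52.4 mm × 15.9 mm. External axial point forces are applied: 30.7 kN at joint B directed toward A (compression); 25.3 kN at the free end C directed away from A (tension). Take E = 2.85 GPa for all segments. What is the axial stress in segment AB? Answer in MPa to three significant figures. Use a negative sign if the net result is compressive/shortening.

Internal axial forces (sectioning from the free end, tension +): N_BC = 25.3 kN, N_AB = -5.4 kN.
A_AB = 158.4 mm².
σ_AB = N_AB/A_AB = -5400/158.4 = -34.1 MPa.

-34.1 MPa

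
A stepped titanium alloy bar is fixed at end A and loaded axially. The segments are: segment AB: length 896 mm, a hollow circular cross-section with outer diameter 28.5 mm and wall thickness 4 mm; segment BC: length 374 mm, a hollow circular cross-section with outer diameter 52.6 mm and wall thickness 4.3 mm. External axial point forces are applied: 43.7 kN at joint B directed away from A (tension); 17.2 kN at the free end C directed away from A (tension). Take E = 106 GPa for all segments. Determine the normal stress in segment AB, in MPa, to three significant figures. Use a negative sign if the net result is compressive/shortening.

Internal axial forces (sectioning from the free end, tension +): N_BC = 17.2 kN, N_AB = 60.9 kN.
A_AB = 307.9 mm².
σ_AB = N_AB/A_AB = 60900/307.9 = 197.8 MPa.

198 MPa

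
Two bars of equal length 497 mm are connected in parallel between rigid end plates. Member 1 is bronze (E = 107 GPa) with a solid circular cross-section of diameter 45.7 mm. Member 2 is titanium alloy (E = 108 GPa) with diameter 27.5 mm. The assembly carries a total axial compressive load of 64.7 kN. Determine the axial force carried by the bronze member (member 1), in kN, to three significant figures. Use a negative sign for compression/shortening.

-47.4 kN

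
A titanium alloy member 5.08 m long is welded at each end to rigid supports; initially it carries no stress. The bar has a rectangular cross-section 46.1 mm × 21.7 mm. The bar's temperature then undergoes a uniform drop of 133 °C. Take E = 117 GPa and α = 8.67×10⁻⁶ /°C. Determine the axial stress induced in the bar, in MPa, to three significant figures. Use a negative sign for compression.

135 MPa

Free thermal expansion αLΔT = 8.67e-6 · 5080 · -133 = -5.858 mm.
The walls impose strain ε = −(-5.858)/5080 = 1.1531e-03; σ = Eε = 117000 · 1.1531e-03 = 134.9 MPa.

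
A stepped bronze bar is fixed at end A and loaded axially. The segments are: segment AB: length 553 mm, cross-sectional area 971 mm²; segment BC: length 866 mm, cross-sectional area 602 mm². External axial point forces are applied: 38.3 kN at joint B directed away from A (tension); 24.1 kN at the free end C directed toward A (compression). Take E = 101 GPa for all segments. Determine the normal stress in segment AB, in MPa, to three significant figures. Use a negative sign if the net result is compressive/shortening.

Internal axial forces (sectioning from the free end, tension +): N_BC = -24.1 kN, N_AB = 14.2 kN.
σ_AB = N_AB/A_AB = 14200/971 = 14.62 MPa.

14.6 MPa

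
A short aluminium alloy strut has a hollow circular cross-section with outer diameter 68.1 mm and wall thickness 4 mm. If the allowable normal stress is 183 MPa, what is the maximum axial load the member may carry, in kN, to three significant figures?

147 kN

A = 805.5 mm².
P_max = σ_allow · A = 183 · 805.5 = 147400 N = 147.4 kN.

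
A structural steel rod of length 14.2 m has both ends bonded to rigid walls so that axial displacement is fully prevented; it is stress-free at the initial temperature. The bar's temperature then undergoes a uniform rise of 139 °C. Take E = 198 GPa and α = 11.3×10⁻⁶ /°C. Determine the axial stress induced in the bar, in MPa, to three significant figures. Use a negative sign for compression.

-311 MPa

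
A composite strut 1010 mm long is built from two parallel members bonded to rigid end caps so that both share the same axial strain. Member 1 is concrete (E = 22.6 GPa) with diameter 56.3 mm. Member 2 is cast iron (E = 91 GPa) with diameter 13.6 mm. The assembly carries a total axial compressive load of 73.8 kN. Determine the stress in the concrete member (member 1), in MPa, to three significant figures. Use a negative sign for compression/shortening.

-24.0 MPa

A_1 = 2489 mm².
A_2 = 145.3 mm².
Equal strain + equilibrium ⇒ each member carries load in proportion to AE: A₁E₁ = 56260000 N, A₂E₂ = 13220000 N, ΣAE = 69480000 N.
σ₁ = P·E₁/ΣAE = -73800·22600/69480000 = -24 MPa.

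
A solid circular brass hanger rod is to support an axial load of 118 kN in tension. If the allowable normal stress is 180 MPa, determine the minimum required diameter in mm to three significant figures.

Required area A ≥ P/σ_allow = 118000/180 = 655.6 mm².
For a solid circular section, d ≥ √(4A/π) = 28.89 mm.

28.9 mm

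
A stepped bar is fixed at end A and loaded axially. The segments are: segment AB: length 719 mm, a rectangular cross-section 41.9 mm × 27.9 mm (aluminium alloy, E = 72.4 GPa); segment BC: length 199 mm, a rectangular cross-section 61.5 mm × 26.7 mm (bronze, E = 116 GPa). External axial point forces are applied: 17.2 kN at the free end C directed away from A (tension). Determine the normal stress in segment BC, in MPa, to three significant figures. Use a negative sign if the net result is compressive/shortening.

Internal axial forces (sectioning from the free end, tension +): N_BC = 17.2 kN, N_AB = 17.2 kN.
A_BC = 1642 mm².
σ_BC = N_BC/A_BC = 17200/1642 = 10.47 MPa.

10.5 MPa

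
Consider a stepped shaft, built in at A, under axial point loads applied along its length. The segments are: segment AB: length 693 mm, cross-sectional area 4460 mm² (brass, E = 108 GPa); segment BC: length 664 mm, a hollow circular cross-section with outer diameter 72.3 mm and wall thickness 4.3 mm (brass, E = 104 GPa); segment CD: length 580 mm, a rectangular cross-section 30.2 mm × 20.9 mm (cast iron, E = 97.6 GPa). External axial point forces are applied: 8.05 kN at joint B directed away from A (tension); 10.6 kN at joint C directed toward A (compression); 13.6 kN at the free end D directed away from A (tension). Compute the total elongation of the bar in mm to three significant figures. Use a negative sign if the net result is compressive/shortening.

0.165 mm

Internal axial forces (sectioning from the free end, tension +): N_CD = 13.6 kN, N_BC = 3 kN, N_AB = 11.05 kN.
A_BC = 918.6 mm².
A_CD = 631.2 mm².
δ_AB = 11050·693/(4460·108000) = 0.0159 mm
δ_BC = 3000·664/(918.6·104000) = 0.02085 mm
δ_CD = 13600·580/(631.2·97600) = 0.128 mm
δ = Σδ_i = 0.1648 mm.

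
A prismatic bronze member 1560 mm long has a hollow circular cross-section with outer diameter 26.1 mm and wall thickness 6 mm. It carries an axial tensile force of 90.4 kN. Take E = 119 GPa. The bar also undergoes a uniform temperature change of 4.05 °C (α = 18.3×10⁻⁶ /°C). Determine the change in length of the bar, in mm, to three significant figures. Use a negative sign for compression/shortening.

3.24 mm

A = 378.9 mm².
δ_mech = NL/(AE) = 90400·1560/(378.9·119000) = 3.128 mm.
δ_thermal = αLΔT = 18.3e-6·1560·4.05 = 0.1156 mm.
δ = δ_mech + δ_thermal = 3.243 mm.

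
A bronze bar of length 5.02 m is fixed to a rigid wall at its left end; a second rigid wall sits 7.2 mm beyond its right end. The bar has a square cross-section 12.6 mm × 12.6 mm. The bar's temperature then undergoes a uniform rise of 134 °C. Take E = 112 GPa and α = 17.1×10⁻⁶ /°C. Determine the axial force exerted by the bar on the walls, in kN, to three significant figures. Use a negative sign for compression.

Free thermal expansion αLΔT = 17.1e-6 · 5020 · 134 = 11.5 mm.
The walls engage after the gap closes; constrained expansion = 11.5 − 7.2 = 4.303 mm.
The walls impose strain ε = −(4.303)/5020 = -8.5714e-04; σ = Eε = 112000 · -8.5714e-04 = -96 MPa.
Wall reaction R = σ·A = -96·158.8 = -15240 N = -15.24 kN.

-15.2 kN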